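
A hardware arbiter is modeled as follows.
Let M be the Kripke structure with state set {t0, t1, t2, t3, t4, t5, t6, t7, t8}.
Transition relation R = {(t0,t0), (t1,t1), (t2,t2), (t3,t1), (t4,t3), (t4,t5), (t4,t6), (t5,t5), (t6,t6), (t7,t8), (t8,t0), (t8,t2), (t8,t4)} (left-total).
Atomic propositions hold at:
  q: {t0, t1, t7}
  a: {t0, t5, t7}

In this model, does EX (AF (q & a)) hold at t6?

Sat(q & a) = {t0, t7}
AF (q & a): least fixpoint, start Z0 = {t0, t7}, add states with every successor in Z. Already a fixed point.
Sat(AF (q & a)) = {t0, t7}
Sat(EX (AF (q & a))) = {s : some successor in {t0, t7}} = {t0, t8}
t6 ∉ Sat(EX (AF (q & a))) = {t0, t8}, so the formula does not hold at t6.

No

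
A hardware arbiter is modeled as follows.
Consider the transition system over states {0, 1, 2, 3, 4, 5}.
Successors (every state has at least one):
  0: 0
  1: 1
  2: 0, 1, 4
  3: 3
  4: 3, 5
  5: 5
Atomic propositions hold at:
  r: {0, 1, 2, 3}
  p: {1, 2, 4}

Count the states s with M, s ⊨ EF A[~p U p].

3

Sat(~p) = {0, 3, 5}
A[~p U p]: least fixpoint, start Z0 = Sat(p) = {1, 2, 4}, add states in Sat(~p) with every successor in Z. Already a fixed point.
Sat(A[~p U p]) = {1, 2, 4}
EF A[~p U p]: least fixpoint, start Z0 = {1, 2, 4}, add states with some successor in Z. Already a fixed point.
Sat(EF A[~p U p]) = {1, 2, 4}
|Sat(EF A[~p U p])| = |{1, 2, 4}| = 3.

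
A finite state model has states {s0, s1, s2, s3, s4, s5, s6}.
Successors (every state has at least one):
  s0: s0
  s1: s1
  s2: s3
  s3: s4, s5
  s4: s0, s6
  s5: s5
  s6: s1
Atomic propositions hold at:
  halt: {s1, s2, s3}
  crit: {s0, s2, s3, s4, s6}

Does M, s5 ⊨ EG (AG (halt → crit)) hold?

Yes

Sat(halt → crit) = {s0, s2, s3, s4, s5, s6}
AG (halt → crit): greatest fixpoint, start Z0 = {s0, s2, s3, s4, s5, s6}, keep only states in Sat with every successor in Z. Z1 = {s0, s2, s3, s4, s5}; Z2 = {s0, s2, s3, s5}; Z3 = {s0, s2, s5}; Z4 = {s0, s5}; fixed.
Sat(AG (halt → crit)) = {s0, s5}
EG (AG (halt → crit)): greatest fixpoint, start Z0 = {s0, s5}, keep only states in Sat with some successor in Z. Already a fixed point.
Sat(EG (AG (halt → crit))) = {s0, s5}
s5 ∈ Sat(EG (AG (halt → crit))) = {s0, s5}, so the formula holds at s5.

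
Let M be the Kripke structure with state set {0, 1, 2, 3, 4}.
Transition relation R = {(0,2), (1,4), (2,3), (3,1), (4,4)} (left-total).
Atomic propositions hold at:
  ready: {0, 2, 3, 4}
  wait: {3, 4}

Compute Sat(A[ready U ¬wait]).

Sat(¬wait) = {0, 1, 2}
A[ready U ¬wait]: least fixpoint, start Z0 = Sat(¬wait) = {0, 1, 2}, add states in Sat(ready) with every successor in Z. Z1 = {0, 1, 2, 3}; fixed.
Sat(A[ready U ¬wait]) = {0, 1, 2, 3}

{0, 1, 2, 3}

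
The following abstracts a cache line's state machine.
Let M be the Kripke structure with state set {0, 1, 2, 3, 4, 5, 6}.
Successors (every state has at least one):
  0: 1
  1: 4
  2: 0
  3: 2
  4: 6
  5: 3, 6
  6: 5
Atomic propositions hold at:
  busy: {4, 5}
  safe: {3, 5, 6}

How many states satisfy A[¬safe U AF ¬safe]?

Sat(¬safe) = {0, 1, 2, 4}
AF ¬safe: least fixpoint, start Z0 = {0, 1, 2, 4}, add states with every successor in Z. Z1 = {0, 1, 2, 3, 4}; fixed.
Sat(AF ¬safe) = {0, 1, 2, 3, 4}
A[¬safe U AF ¬safe]: least fixpoint, start Z0 = Sat(AF ¬safe) = {0, 1, 2, 3, 4}, add states in Sat(¬safe) with every successor in Z. Already a fixed point.
Sat(A[¬safe U AF ¬safe]) = {0, 1, 2, 3, 4}
|Sat(A[¬safe U AF ¬safe])| = |{0, 1, 2, 3, 4}| = 5.

5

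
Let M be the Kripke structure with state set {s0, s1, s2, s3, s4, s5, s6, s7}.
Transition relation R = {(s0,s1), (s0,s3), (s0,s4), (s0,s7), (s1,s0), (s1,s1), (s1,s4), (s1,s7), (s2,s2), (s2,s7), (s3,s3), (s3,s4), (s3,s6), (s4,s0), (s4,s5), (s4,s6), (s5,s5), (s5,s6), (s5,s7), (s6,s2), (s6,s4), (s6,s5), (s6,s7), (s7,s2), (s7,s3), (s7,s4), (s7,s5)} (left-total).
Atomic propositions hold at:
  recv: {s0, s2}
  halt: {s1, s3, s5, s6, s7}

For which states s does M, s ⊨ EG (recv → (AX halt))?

{s1, s3, s4, s5, s6, s7}

Sat(AX halt) = {s : every successor in {s1, s3, s5, s6, s7}} = {s5}
Sat(recv → (AX halt)) = {s1, s3, s4, s5, s6, s7}
EG (recv → (AX halt)): greatest fixpoint, start Z0 = {s1, s3, s4, s5, s6, s7}, keep only states in Sat with some successor in Z. Already a fixed point.
Sat(EG (recv → (AX halt))) = {s1, s3, s4, s5, s6, s7}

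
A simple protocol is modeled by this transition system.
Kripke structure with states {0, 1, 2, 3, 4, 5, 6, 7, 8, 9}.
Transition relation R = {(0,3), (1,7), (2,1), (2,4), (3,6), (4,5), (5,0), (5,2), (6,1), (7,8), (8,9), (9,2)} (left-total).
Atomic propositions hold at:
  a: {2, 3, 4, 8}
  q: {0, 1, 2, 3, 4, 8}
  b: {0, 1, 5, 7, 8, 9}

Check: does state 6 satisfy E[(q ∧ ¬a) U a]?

Sat(¬a) = {0, 1, 5, 6, 7, 9}
Sat(q ∧ ¬a) = {0, 1}
E[(q ∧ ¬a) U a]: least fixpoint, start Z0 = Sat(a) = {2, 3, 4, 8}, add states in Sat(q ∧ ¬a) with some successor in Z. Z1 = {0, 2, 3, 4, 8}; fixed.
Sat(E[(q ∧ ¬a) U a]) = {0, 2, 3, 4, 8}
6 ∉ Sat(E[(q ∧ ¬a) U a]) = {0, 2, 3, 4, 8}, so the formula does not hold at 6.

No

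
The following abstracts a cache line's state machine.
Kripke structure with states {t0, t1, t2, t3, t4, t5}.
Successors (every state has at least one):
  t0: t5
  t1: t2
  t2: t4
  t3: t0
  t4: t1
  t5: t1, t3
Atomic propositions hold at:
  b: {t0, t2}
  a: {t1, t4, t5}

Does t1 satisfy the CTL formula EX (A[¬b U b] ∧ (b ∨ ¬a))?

Sat(¬b) = {t1, t3, t4, t5}
A[¬b U b]: least fixpoint, start Z0 = Sat(b) = {t0, t2}, add states in Sat(¬b) with every successor in Z. Z1 = {t0, t1, t2, t3}; Z2 = {t0, t1, t2, t3, t4, t5}; fixed.
Sat(A[¬b U b]) = {t0, t1, t2, t3, t4, t5}
Sat(¬a) = {t0, t2, t3}
Sat(b ∨ ¬a) = {t0, t2, t3}
Sat(A[¬b U b] ∧ (b ∨ ¬a)) = {t0, t2, t3}
Sat(EX (A[¬b U b] ∧ (b ∨ ¬a))) = {s : some successor in {t0, t2, t3}} = {t1, t3, t5}
t1 ∈ Sat(EX (A[¬b U b] ∧ (b ∨ ¬a))) = {t1, t3, t5}, so the formula holds at t1.

Yes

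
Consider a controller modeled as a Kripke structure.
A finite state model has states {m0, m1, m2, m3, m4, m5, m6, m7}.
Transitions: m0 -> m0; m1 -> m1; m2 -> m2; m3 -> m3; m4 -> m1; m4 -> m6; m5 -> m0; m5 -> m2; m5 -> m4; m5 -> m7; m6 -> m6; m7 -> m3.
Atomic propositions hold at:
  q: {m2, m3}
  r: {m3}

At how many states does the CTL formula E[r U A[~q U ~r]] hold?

7

Sat(~q) = {m0, m1, m4, m5, m6, m7}
Sat(~r) = {m0, m1, m2, m4, m5, m6, m7}
A[~q U ~r]: least fixpoint, start Z0 = Sat(~r) = {m0, m1, m2, m4, m5, m6, m7}, add states in Sat(~q) with every successor in Z. Already a fixed point.
Sat(A[~q U ~r]) = {m0, m1, m2, m4, m5, m6, m7}
E[r U A[~q U ~r]]: least fixpoint, start Z0 = Sat(A[~q U ~r]) = {m0, m1, m2, m4, m5, m6, m7}, add states in Sat(r) with some successor in Z. Already a fixed point.
Sat(E[r U A[~q U ~r]]) = {m0, m1, m2, m4, m5, m6, m7}
|Sat(E[r U A[~q U ~r]])| = |{m0, m1, m2, m4, m5, m6, m7}| = 7.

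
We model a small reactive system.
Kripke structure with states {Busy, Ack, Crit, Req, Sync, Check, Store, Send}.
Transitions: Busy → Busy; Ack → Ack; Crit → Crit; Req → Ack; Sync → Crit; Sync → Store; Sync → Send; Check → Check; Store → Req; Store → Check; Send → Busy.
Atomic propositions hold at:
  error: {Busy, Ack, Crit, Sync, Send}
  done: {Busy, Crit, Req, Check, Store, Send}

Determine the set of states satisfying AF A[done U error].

{Busy, Ack, Crit, Req, Sync, Send}

A[done U error]: least fixpoint, start Z0 = Sat(error) = {Busy, Ack, Crit, Sync, Send}, add states in Sat(done) with every successor in Z. Z1 = {Busy, Ack, Crit, Req, Sync, Send}; fixed.
Sat(A[done U error]) = {Busy, Ack, Crit, Req, Sync, Send}
AF A[done U error]: least fixpoint, start Z0 = {Busy, Ack, Crit, Req, Sync, Send}, add states with every successor in Z. Already a fixed point.
Sat(AF A[done U error]) = {Busy, Ack, Crit, Req, Sync, Send}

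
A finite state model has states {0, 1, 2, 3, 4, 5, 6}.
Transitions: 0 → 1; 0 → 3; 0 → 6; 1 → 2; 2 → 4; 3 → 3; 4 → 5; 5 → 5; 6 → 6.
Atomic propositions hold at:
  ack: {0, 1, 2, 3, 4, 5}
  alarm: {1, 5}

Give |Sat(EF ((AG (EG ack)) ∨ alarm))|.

EG ack: greatest fixpoint, start Z0 = {0, 1, 2, 3, 4, 5}, keep only states in Sat with some successor in Z. Already a fixed point.
Sat(EG ack) = {0, 1, 2, 3, 4, 5}
AG (EG ack): greatest fixpoint, start Z0 = {0, 1, 2, 3, 4, 5}, keep only states in Sat with every successor in Z. Z1 = {1, 2, 3, 4, 5}; fixed.
Sat(AG (EG ack)) = {1, 2, 3, 4, 5}
Sat((AG (EG ack)) ∨ alarm) = {1, 2, 3, 4, 5}
EF ((AG (EG ack)) ∨ alarm): least fixpoint, start Z0 = {1, 2, 3, 4, 5}, add states with some successor in Z. Z1 = {0, 1, 2, 3, 4, 5}; fixed.
Sat(EF ((AG (EG ack)) ∨ alarm)) = {0, 1, 2, 3, 4, 5}
|Sat(EF ((AG (EG ack)) ∨ alarm))| = |{0, 1, 2, 3, 4, 5}| = 6.

6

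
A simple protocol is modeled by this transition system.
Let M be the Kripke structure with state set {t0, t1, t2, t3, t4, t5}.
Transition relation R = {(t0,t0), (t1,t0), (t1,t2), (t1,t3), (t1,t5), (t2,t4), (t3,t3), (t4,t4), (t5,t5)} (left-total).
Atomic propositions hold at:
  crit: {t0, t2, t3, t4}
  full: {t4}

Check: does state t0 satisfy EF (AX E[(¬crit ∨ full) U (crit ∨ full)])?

Sat(¬crit) = {t1, t5}
Sat(¬crit ∨ full) = {t1, t4, t5}
Sat(crit ∨ full) = {t0, t2, t3, t4}
E[(¬crit ∨ full) U (crit ∨ full)]: least fixpoint, start Z0 = Sat((crit ∨ full)) = {t0, t2, t3, t4}, add states in Sat(¬crit ∨ full) with some successor in Z. Z1 = {t0, t1, t2, t3, t4}; fixed.
Sat(E[(¬crit ∨ full) U (crit ∨ full)]) = {t0, t1, t2, t3, t4}
Sat(AX E[(¬crit ∨ full) U (crit ∨ full)]) = {s : every successor in {t0, t1, t2, t3, t4}} = {t0, t2, t3, t4}
EF (AX E[(¬crit ∨ full) U (crit ∨ full)]): least fixpoint, start Z0 = {t0, t2, t3, t4}, add states with some successor in Z. Z1 = {t0, t1, t2, t3, t4}; fixed.
Sat(EF (AX E[(¬crit ∨ full) U (crit ∨ full)])) = {t0, t1, t2, t3, t4}
t0 ∈ Sat(EF (AX E[(¬crit ∨ full) U (crit ∨ full)])) = {t0, t1, t2, t3, t4}, so the formula holds at t0.

Yes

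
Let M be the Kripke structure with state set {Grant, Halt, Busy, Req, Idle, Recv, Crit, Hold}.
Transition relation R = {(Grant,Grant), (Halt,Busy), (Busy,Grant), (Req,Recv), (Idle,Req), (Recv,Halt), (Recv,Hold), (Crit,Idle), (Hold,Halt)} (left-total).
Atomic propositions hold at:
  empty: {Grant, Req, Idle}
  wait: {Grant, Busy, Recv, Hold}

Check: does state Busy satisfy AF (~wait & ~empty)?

Sat(~wait) = {Halt, Req, Idle, Crit}
Sat(~empty) = {Halt, Busy, Recv, Crit, Hold}
Sat(~wait & ~empty) = {Halt, Crit}
AF (~wait & ~empty): least fixpoint, start Z0 = {Halt, Crit}, add states with every successor in Z. Z1 = {Halt, Crit, Hold}; Z2 = {Halt, Recv, Crit, Hold}; Z3 = {Halt, Req, Recv, Crit, Hold}; Z4 = {Halt, Req, Idle, Recv, Crit, Hold}; fixed.
Sat(AF (~wait & ~empty)) = {Halt, Req, Idle, Recv, Crit, Hold}
Busy ∉ Sat(AF (~wait & ~empty)) = {Halt, Req, Idle, Recv, Crit, Hold}, so the formula does not hold at Busy.

No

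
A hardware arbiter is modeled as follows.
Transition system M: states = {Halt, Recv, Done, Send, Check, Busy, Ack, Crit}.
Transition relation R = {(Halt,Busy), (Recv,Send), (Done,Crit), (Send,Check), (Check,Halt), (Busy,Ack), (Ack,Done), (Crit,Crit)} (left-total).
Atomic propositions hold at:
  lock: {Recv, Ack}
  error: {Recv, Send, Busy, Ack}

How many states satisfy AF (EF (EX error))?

Sat(EX error) = {s : some successor in {Recv, Send, Busy, Ack}} = {Halt, Recv, Busy}
EF (EX error): least fixpoint, start Z0 = {Halt, Recv, Busy}, add states with some successor in Z. Z1 = {Halt, Recv, Check, Busy}; Z2 = {Halt, Recv, Send, Check, Busy}; fixed.
Sat(EF (EX error)) = {Halt, Recv, Send, Check, Busy}
AF (EF (EX error)): least fixpoint, start Z0 = {Halt, Recv, Send, Check, Busy}, add states with every successor in Z. Already a fixed point.
Sat(AF (EF (EX error))) = {Halt, Recv, Send, Check, Busy}
|Sat(AF (EF (EX error)))| = |{Halt, Recv, Send, Check, Busy}| = 5.

5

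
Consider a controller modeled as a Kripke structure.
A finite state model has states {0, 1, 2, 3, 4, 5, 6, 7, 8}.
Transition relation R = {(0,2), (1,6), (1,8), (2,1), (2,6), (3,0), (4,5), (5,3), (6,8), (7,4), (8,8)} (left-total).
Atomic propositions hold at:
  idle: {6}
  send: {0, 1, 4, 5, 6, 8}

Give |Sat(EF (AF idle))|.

8

AF idle: least fixpoint, start Z0 = {6}, add states with every successor in Z. Already a fixed point.
Sat(AF idle) = {6}
EF (AF idle): least fixpoint, start Z0 = {6}, add states with some successor in Z. Z1 = {1, 2, 6}; Z2 = {0, 1, 2, 6}; Z3 = {0, 1, 2, 3, 6}; Z4 = {0, 1, 2, 3, 5, 6}; Z5 = {0, 1, 2, 3, 4, 5, 6}; Z6 = {0, 1, 2, 3, 4, 5, 6, 7}; fixed.
Sat(EF (AF idle)) = {0, 1, 2, 3, 4, 5, 6, 7}
|Sat(EF (AF idle))| = |{0, 1, 2, 3, 4, 5, 6, 7}| = 8.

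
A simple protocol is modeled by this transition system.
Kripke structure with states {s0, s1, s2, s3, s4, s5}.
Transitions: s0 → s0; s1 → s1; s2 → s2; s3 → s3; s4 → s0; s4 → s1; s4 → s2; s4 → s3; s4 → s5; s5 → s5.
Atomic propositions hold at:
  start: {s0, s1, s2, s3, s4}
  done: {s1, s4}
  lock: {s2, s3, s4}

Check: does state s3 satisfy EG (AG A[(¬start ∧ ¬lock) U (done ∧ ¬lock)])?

Sat(¬start) = {s5}
Sat(¬lock) = {s0, s1, s5}
Sat(¬start ∧ ¬lock) = {s5}
Sat(done ∧ ¬lock) = {s1}
A[(¬start ∧ ¬lock) U (done ∧ ¬lock)]: least fixpoint, start Z0 = Sat((done ∧ ¬lock)) = {s1}, add states in Sat(¬start ∧ ¬lock) with every successor in Z. Already a fixed point.
Sat(A[(¬start ∧ ¬lock) U (done ∧ ¬lock)]) = {s1}
AG A[(¬start ∧ ¬lock) U (done ∧ ¬lock)]: greatest fixpoint, start Z0 = {s1}, keep only states in Sat with every successor in Z. Already a fixed point.
Sat(AG A[(¬start ∧ ¬lock) U (done ∧ ¬lock)]) = {s1}
EG (AG A[(¬start ∧ ¬lock) U (done ∧ ¬lock)]): greatest fixpoint, start Z0 = {s1}, keep only states in Sat with some successor in Z. Already a fixed point.
Sat(EG (AG A[(¬start ∧ ¬lock) U (done ∧ ¬lock)])) = {s1}
s3 ∉ Sat(EG (AG A[(¬start ∧ ¬lock) U (done ∧ ¬lock)])) = {s1}, so the formula does not hold at s3.

No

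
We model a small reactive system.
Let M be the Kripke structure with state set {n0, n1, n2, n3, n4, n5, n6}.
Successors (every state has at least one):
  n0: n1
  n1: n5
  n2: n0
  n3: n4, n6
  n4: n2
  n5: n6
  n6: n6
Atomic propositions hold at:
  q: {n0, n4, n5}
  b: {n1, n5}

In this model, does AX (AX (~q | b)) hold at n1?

Yes

Sat(~q) = {n1, n2, n3, n6}
Sat(~q | b) = {n1, n2, n3, n5, n6}
Sat(AX (~q | b)) = {s : every successor in {n1, n2, n3, n5, n6}} = {n0, n1, n4, n5, n6}
Sat(AX (AX (~q | b))) = {s : every successor in {n0, n1, n4, n5, n6}} = {n0, n1, n2, n3, n5, n6}
n1 ∈ Sat(AX (AX (~q | b))) = {n0, n1, n2, n3, n5, n6}, so the formula holds at n1.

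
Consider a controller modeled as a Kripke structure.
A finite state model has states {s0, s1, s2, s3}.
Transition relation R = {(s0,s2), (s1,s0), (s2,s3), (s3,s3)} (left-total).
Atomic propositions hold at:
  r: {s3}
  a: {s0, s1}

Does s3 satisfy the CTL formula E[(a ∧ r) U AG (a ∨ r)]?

Sat(a ∧ r) = ∅
Sat(a ∨ r) = {s0, s1, s3}
AG (a ∨ r): greatest fixpoint, start Z0 = {s0, s1, s3}, keep only states in Sat with every successor in Z. Z1 = {s1, s3}; Z2 = {s3}; fixed.
Sat(AG (a ∨ r)) = {s3}
E[(a ∧ r) U AG (a ∨ r)]: least fixpoint, start Z0 = Sat(AG (a ∨ r)) = {s3}, add states in Sat(a ∧ r) with some successor in Z. Already a fixed point.
Sat(E[(a ∧ r) U AG (a ∨ r)]) = {s3}
s3 ∈ Sat(E[(a ∧ r) U AG (a ∨ r)]) = {s3}, so the formula holds at s3.

Yes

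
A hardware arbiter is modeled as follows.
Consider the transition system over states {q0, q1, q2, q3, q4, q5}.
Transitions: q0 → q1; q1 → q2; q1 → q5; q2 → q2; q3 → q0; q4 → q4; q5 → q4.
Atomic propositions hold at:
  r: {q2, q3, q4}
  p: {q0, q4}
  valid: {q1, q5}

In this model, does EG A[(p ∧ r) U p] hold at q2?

No

Sat(p ∧ r) = {q4}
A[(p ∧ r) U p]: least fixpoint, start Z0 = Sat(p) = {q0, q4}, add states in Sat(p ∧ r) with every successor in Z. Already a fixed point.
Sat(A[(p ∧ r) U p]) = {q0, q4}
EG A[(p ∧ r) U p]: greatest fixpoint, start Z0 = {q0, q4}, keep only states in Sat with some successor in Z. Z1 = {q4}; fixed.
Sat(EG A[(p ∧ r) U p]) = {q4}
q2 ∉ Sat(EG A[(p ∧ r) U p]) = {q4}, so the formula does not hold at q2.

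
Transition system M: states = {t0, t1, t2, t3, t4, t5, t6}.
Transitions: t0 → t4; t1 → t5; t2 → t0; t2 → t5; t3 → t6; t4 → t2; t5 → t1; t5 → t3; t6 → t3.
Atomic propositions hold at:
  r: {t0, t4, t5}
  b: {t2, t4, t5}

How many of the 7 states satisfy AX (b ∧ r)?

Sat(b ∧ r) = {t4, t5}
Sat(AX (b ∧ r)) = {s : every successor in {t4, t5}} = {t0, t1}
|Sat(AX (b ∧ r))| = |{t0, t1}| = 2.

2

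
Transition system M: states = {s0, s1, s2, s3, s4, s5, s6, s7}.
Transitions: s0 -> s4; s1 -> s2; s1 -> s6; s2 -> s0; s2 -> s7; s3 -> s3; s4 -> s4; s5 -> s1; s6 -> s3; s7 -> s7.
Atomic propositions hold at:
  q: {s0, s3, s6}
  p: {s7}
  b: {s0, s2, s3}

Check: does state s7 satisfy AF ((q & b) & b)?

No

Sat(q & b) = {s0, s3}
Sat((q & b) & b) = {s0, s3}
AF ((q & b) & b): least fixpoint, start Z0 = {s0, s3}, add states with every successor in Z. Z1 = {s0, s3, s6}; fixed.
Sat(AF ((q & b) & b)) = {s0, s3, s6}
s7 ∉ Sat(AF ((q & b) & b)) = {s0, s3, s6}, so the formula does not hold at s7.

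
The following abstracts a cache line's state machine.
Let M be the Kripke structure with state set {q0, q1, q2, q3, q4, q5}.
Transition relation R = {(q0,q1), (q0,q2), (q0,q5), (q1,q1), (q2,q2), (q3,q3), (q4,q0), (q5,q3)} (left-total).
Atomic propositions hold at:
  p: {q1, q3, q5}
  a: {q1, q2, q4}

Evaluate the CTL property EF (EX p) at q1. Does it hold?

Yes

Sat(EX p) = {s : some successor in {q1, q3, q5}} = {q0, q1, q3, q5}
EF (EX p): least fixpoint, start Z0 = {q0, q1, q3, q5}, add states with some successor in Z. Z1 = {q0, q1, q3, q4, q5}; fixed.
Sat(EF (EX p)) = {q0, q1, q3, q4, q5}
q1 ∈ Sat(EF (EX p)) = {q0, q1, q3, q4, q5}, so the formula holds at q1.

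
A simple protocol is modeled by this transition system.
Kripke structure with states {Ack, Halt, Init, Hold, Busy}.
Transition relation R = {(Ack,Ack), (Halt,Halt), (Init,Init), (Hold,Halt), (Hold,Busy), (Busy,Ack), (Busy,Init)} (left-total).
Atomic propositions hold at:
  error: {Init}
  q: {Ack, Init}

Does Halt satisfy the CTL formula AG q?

AG q: greatest fixpoint, start Z0 = {Ack, Init}, keep only states in Sat with every successor in Z. Already a fixed point.
Sat(AG q) = {Ack, Init}
Halt ∉ Sat(AG q) = {Ack, Init}, so the formula does not hold at Halt.

No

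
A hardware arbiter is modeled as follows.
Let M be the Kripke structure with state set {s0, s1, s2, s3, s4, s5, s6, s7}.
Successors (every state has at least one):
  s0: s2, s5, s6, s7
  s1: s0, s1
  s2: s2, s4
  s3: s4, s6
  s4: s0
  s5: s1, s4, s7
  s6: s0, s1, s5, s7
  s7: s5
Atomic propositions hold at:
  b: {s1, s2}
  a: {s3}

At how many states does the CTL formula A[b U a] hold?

1

A[b U a]: least fixpoint, start Z0 = Sat(a) = {s3}, add states in Sat(b) with every successor in Z. Already a fixed point.
Sat(A[b U a]) = {s3}
|Sat(A[b U a])| = |{s3}| = 1.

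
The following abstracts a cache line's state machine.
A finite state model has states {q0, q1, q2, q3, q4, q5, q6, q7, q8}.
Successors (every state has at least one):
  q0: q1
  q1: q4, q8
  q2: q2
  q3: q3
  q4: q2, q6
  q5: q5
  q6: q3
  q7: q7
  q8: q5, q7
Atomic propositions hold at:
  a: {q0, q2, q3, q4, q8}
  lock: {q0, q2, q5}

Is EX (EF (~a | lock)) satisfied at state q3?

Sat(~a) = {q1, q5, q6, q7}
Sat(~a | lock) = {q0, q1, q2, q5, q6, q7}
EF (~a | lock): least fixpoint, start Z0 = {q0, q1, q2, q5, q6, q7}, add states with some successor in Z. Z1 = {q0, q1, q2, q4, q5, q6, q7, q8}; fixed.
Sat(EF (~a | lock)) = {q0, q1, q2, q4, q5, q6, q7, q8}
Sat(EX (EF (~a | lock))) = {s : some successor in {q0, q1, q2, q4, q5, q6, q7, q8}} = {q0, q1, q2, q4, q5, q7, q8}
q3 ∉ Sat(EX (EF (~a | lock))) = {q0, q1, q2, q4, q5, q7, q8}, so the formula does not hold at q3.

No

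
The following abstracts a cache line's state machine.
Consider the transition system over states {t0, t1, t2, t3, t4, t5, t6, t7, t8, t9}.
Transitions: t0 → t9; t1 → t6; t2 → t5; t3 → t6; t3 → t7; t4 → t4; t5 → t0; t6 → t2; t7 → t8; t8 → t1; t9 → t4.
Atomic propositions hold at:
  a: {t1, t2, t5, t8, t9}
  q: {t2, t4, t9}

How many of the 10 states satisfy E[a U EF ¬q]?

Sat(¬q) = {t0, t1, t3, t5, t6, t7, t8}
EF ¬q: least fixpoint, start Z0 = {t0, t1, t3, t5, t6, t7, t8}, add states with some successor in Z. Z1 = {t0, t1, t2, t3, t5, t6, t7, t8}; fixed.
Sat(EF ¬q) = {t0, t1, t2, t3, t5, t6, t7, t8}
E[a U EF ¬q]: least fixpoint, start Z0 = Sat(EF ¬q) = {t0, t1, t2, t3, t5, t6, t7, t8}, add states in Sat(a) with some successor in Z. Already a fixed point.
Sat(E[a U EF ¬q]) = {t0, t1, t2, t3, t5, t6, t7, t8}
|Sat(E[a U EF ¬q])| = |{t0, t1, t2, t3, t5, t6, t7, t8}| = 8.

8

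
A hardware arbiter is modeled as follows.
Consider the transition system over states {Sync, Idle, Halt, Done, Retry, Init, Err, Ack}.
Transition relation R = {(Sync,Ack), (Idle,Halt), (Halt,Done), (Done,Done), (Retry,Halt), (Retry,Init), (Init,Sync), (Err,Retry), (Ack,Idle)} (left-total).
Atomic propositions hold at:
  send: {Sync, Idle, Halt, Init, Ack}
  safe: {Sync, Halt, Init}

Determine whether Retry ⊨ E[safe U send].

E[safe U send]: least fixpoint, start Z0 = Sat(send) = {Sync, Idle, Halt, Init, Ack}, add states in Sat(safe) with some successor in Z. Already a fixed point.
Sat(E[safe U send]) = {Sync, Idle, Halt, Init, Ack}
Retry ∉ Sat(E[safe U send]) = {Sync, Idle, Halt, Init, Ack}, so the formula does not hold at Retry.

No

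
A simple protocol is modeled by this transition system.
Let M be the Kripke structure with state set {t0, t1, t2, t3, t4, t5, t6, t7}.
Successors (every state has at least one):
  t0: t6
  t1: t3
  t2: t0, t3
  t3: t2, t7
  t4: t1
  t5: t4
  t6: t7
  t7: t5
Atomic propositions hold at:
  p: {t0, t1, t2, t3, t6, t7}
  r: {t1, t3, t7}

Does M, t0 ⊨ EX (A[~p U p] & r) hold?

No

Sat(~p) = {t4, t5}
A[~p U p]: least fixpoint, start Z0 = Sat(p) = {t0, t1, t2, t3, t6, t7}, add states in Sat(~p) with every successor in Z. Z1 = {t0, t1, t2, t3, t4, t6, t7}; Z2 = {t0, t1, t2, t3, t4, t5, t6, t7}; fixed.
Sat(A[~p U p]) = {t0, t1, t2, t3, t4, t5, t6, t7}
Sat(A[~p U p] & r) = {t1, t3, t7}
Sat(EX (A[~p U p] & r)) = {s : some successor in {t1, t3, t7}} = {t1, t2, t3, t4, t6}
t0 ∉ Sat(EX (A[~p U p] & r)) = {t1, t2, t3, t4, t6}, so the formula does not hold at t0.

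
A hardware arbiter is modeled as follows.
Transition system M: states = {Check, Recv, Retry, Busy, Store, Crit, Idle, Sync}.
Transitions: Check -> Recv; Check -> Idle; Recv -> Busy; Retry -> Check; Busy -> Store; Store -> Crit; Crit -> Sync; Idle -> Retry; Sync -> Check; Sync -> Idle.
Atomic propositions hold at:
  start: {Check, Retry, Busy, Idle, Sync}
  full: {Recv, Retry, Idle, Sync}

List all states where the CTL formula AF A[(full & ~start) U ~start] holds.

{Recv, Busy, Store, Crit}

Sat(~start) = {Recv, Store, Crit}
Sat(full & ~start) = {Recv}
A[(full & ~start) U ~start]: least fixpoint, start Z0 = Sat(~start) = {Recv, Store, Crit}, add states in Sat(full & ~start) with every successor in Z. Already a fixed point.
Sat(A[(full & ~start) U ~start]) = {Recv, Store, Crit}
AF A[(full & ~start) U ~start]: least fixpoint, start Z0 = {Recv, Store, Crit}, add states with every successor in Z. Z1 = {Recv, Busy, Store, Crit}; fixed.
Sat(AF A[(full & ~start) U ~start]) = {Recv, Busy, Store, Crit}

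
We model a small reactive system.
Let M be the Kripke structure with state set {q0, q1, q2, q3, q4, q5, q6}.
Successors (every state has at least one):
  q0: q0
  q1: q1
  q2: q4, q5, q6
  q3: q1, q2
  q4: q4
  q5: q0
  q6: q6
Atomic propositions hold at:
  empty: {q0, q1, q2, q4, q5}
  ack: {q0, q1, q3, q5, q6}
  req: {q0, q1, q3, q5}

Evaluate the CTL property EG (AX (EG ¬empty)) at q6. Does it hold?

Yes

Sat(¬empty) = {q3, q6}
EG ¬empty: greatest fixpoint, start Z0 = {q3, q6}, keep only states in Sat with some successor in Z. Z1 = {q6}; fixed.
Sat(EG ¬empty) = {q6}
Sat(AX (EG ¬empty)) = {s : every successor in {q6}} = {q6}
EG (AX (EG ¬empty)): greatest fixpoint, start Z0 = {q6}, keep only states in Sat with some successor in Z. Already a fixed point.
Sat(EG (AX (EG ¬empty))) = {q6}
q6 ∈ Sat(EG (AX (EG ¬empty))) = {q6}, so the formula holds at q6.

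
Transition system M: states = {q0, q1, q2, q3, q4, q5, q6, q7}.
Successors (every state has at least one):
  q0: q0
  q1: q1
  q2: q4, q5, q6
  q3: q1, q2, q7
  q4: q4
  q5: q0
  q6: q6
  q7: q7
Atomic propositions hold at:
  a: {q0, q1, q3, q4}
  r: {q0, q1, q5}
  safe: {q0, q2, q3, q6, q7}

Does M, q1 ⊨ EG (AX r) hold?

Yes

Sat(AX r) = {s : every successor in {q0, q1, q5}} = {q0, q1, q5}
EG (AX r): greatest fixpoint, start Z0 = {q0, q1, q5}, keep only states in Sat with some successor in Z. Already a fixed point.
Sat(EG (AX r)) = {q0, q1, q5}
q1 ∈ Sat(EG (AX r)) = {q0, q1, q5}, so the formula holds at q1.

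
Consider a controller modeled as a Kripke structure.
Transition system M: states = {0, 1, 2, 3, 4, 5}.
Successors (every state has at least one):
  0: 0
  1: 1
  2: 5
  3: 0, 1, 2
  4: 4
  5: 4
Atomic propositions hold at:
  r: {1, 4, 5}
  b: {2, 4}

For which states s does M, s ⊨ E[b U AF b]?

AF b: least fixpoint, start Z0 = {2, 4}, add states with every successor in Z. Z1 = {2, 4, 5}; fixed.
Sat(AF b) = {2, 4, 5}
E[b U AF b]: least fixpoint, start Z0 = Sat(AF b) = {2, 4, 5}, add states in Sat(b) with some successor in Z. Already a fixed point.
Sat(E[b U AF b]) = {2, 4, 5}

{2, 4, 5}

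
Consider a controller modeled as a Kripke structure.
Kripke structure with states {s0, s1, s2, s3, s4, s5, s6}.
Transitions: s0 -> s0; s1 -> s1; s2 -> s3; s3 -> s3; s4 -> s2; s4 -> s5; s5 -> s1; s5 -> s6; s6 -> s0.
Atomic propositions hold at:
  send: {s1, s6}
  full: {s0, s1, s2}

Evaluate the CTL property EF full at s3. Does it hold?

No

EF full: least fixpoint, start Z0 = {s0, s1, s2}, add states with some successor in Z. Z1 = {s0, s1, s2, s4, s5, s6}; fixed.
Sat(EF full) = {s0, s1, s2, s4, s5, s6}
s3 ∉ Sat(EF full) = {s0, s1, s2, s4, s5, s6}, so the formula does not hold at s3.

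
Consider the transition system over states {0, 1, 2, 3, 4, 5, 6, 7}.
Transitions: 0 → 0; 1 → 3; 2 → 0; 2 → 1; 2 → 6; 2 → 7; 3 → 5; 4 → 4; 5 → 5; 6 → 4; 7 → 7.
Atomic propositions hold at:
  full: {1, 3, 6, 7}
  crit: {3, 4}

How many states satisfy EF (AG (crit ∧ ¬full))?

Sat(¬full) = {0, 2, 4, 5}
Sat(crit ∧ ¬full) = {4}
AG (crit ∧ ¬full): greatest fixpoint, start Z0 = {4}, keep only states in Sat with every successor in Z. Already a fixed point.
Sat(AG (crit ∧ ¬full)) = {4}
EF (AG (crit ∧ ¬full)): least fixpoint, start Z0 = {4}, add states with some successor in Z. Z1 = {4, 6}; Z2 = {2, 4, 6}; fixed.
Sat(EF (AG (crit ∧ ¬full))) = {2, 4, 6}
|Sat(EF (AG (crit ∧ ¬full)))| = |{2, 4, 6}| = 3.

3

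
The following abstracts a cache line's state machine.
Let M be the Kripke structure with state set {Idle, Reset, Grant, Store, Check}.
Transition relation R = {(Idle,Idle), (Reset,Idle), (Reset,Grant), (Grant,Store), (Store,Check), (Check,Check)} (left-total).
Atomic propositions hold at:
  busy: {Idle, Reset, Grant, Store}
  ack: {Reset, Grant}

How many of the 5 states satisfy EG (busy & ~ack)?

Sat(~ack) = {Idle, Store, Check}
Sat(busy & ~ack) = {Idle, Store}
EG (busy & ~ack): greatest fixpoint, start Z0 = {Idle, Store}, keep only states in Sat with some successor in Z. Z1 = {Idle}; fixed.
Sat(EG (busy & ~ack)) = {Idle}
|Sat(EG (busy & ~ack))| = |{Idle}| = 1.

1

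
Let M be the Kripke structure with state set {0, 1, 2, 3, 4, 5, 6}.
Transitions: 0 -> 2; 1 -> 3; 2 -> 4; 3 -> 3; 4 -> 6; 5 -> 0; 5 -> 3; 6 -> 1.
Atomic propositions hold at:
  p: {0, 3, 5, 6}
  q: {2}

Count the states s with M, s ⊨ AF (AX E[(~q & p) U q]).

Sat(~q) = {0, 1, 3, 4, 5, 6}
Sat(~q & p) = {0, 3, 5, 6}
E[(~q & p) U q]: least fixpoint, start Z0 = Sat(q) = {2}, add states in Sat(~q & p) with some successor in Z. Z1 = {0, 2}; Z2 = {0, 2, 5}; fixed.
Sat(E[(~q & p) U q]) = {0, 2, 5}
Sat(AX E[(~q & p) U q]) = {s : every successor in {0, 2, 5}} = {0}
AF (AX E[(~q & p) U q]): least fixpoint, start Z0 = {0}, add states with every successor in Z. Already a fixed point.
Sat(AF (AX E[(~q & p) U q])) = {0}
|Sat(AF (AX E[(~q & p) U q]))| = |{0}| = 1.

1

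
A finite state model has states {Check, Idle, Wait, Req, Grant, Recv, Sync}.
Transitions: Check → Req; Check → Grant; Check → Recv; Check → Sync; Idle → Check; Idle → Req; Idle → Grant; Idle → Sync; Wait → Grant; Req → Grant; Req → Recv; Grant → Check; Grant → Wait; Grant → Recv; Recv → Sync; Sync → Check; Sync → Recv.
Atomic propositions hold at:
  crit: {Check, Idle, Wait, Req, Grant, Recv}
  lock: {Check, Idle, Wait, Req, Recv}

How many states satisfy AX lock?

2

Sat(AX lock) = {s : every successor in {Check, Idle, Wait, Req, Recv}} = {Grant, Sync}
|Sat(AX lock)| = |{Grant, Sync}| = 2.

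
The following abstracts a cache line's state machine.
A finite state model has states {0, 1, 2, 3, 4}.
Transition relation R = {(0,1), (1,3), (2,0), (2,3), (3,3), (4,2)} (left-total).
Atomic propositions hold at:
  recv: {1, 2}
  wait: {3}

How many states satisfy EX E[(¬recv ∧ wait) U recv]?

2

Sat(¬recv) = {0, 3, 4}
Sat(¬recv ∧ wait) = {3}
E[(¬recv ∧ wait) U recv]: least fixpoint, start Z0 = Sat(recv) = {1, 2}, add states in Sat(¬recv ∧ wait) with some successor in Z. Already a fixed point.
Sat(E[(¬recv ∧ wait) U recv]) = {1, 2}
Sat(EX E[(¬recv ∧ wait) U recv]) = {s : some successor in {1, 2}} = {0, 4}
|Sat(EX E[(¬recv ∧ wait) U recv])| = |{0, 4}| = 2.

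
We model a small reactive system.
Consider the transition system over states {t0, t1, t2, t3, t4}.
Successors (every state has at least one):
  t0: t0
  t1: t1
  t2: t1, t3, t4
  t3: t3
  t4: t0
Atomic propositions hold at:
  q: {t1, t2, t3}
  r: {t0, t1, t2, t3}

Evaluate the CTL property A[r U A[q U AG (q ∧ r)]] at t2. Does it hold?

Sat(q ∧ r) = {t1, t2, t3}
AG (q ∧ r): greatest fixpoint, start Z0 = {t1, t2, t3}, keep only states in Sat with every successor in Z. Z1 = {t1, t3}; fixed.
Sat(AG (q ∧ r)) = {t1, t3}
A[q U AG (q ∧ r)]: least fixpoint, start Z0 = Sat(AG (q ∧ r)) = {t1, t3}, add states in Sat(q) with every successor in Z. Already a fixed point.
Sat(A[q U AG (q ∧ r)]) = {t1, t3}
A[r U A[q U AG (q ∧ r)]]: least fixpoint, start Z0 = Sat(A[q U AG (q ∧ r)]) = {t1, t3}, add states in Sat(r) with every successor in Z. Already a fixed point.
Sat(A[r U A[q U AG (q ∧ r)]]) = {t1, t3}
t2 ∉ Sat(A[r U A[q U AG (q ∧ r)]]) = {t1, t3}, so the formula does not hold at t2.

No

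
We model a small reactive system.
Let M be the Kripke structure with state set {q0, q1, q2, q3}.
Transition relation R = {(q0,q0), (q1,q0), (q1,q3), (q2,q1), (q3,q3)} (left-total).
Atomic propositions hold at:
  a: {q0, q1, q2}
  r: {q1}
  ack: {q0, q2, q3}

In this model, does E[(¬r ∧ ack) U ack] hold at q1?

Sat(¬r) = {q0, q2, q3}
Sat(¬r ∧ ack) = {q0, q2, q3}
E[(¬r ∧ ack) U ack]: least fixpoint, start Z0 = Sat(ack) = {q0, q2, q3}, add states in Sat(¬r ∧ ack) with some successor in Z. Already a fixed point.
Sat(E[(¬r ∧ ack) U ack]) = {q0, q2, q3}
q1 ∉ Sat(E[(¬r ∧ ack) U ack]) = {q0, q2, q3}, so the formula does not hold at q1.

No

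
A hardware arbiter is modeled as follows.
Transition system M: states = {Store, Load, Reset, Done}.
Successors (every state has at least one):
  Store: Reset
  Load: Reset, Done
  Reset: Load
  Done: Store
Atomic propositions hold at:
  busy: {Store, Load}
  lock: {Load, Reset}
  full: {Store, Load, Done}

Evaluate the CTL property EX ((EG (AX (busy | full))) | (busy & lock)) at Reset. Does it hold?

Yes

Sat(busy | full) = {Store, Load, Done}
Sat(AX (busy | full)) = {s : every successor in {Store, Load, Done}} = {Reset, Done}
EG (AX (busy | full)): greatest fixpoint, start Z0 = {Reset, Done}, keep only states in Sat with some successor in Z. Z1 = ∅; fixed.
Sat(EG (AX (busy | full))) = ∅
Sat(busy & lock) = {Load}
Sat((EG (AX (busy | full))) | (busy & lock)) = {Load}
Sat(EX ((EG (AX (busy | full))) | (busy & lock))) = {s : some successor in {Load}} = {Reset}
Reset ∈ Sat(EX ((EG (AX (busy | full))) | (busy & lock))) = {Reset}, so the formula holds at Reset.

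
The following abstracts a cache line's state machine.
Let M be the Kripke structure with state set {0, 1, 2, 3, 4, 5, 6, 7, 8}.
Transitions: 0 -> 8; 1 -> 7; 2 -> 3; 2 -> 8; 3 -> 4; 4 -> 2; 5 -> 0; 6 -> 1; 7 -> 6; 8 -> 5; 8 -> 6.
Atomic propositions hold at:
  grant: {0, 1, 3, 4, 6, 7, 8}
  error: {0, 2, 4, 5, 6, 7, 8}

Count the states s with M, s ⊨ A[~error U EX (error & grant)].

Sat(~error) = {1, 3}
Sat(error & grant) = {0, 4, 6, 7, 8}
Sat(EX (error & grant)) = {s : some successor in {0, 4, 6, 7, 8}} = {0, 1, 2, 3, 5, 7, 8}
A[~error U EX (error & grant)]: least fixpoint, start Z0 = Sat(EX (error & grant)) = {0, 1, 2, 3, 5, 7, 8}, add states in Sat(~error) with every successor in Z. Already a fixed point.
Sat(A[~error U EX (error & grant)]) = {0, 1, 2, 3, 5, 7, 8}
|Sat(A[~error U EX (error & grant)])| = |{0, 1, 2, 3, 5, 7, 8}| = 7.

7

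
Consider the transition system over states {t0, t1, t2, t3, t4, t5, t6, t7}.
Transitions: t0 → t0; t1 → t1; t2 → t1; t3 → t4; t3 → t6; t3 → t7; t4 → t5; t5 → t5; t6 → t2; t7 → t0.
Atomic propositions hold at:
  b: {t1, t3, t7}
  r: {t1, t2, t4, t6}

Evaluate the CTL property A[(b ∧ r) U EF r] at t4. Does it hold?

Yes

Sat(b ∧ r) = {t1}
EF r: least fixpoint, start Z0 = {t1, t2, t4, t6}, add states with some successor in Z. Z1 = {t1, t2, t3, t4, t6}; fixed.
Sat(EF r) = {t1, t2, t3, t4, t6}
A[(b ∧ r) U EF r]: least fixpoint, start Z0 = Sat(EF r) = {t1, t2, t3, t4, t6}, add states in Sat(b ∧ r) with every successor in Z. Already a fixed point.
Sat(A[(b ∧ r) U EF r]) = {t1, t2, t3, t4, t6}
t4 ∈ Sat(A[(b ∧ r) U EF r]) = {t1, t2, t3, t4, t6}, so the formula holds at t4.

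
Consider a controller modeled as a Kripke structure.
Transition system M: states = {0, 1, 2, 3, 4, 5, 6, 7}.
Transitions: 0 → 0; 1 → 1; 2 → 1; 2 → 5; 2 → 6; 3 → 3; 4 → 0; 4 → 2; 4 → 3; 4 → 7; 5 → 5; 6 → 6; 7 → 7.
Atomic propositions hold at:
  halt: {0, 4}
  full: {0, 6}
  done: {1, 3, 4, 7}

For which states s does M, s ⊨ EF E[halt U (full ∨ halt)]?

Sat(full ∨ halt) = {0, 4, 6}
E[halt U (full ∨ halt)]: least fixpoint, start Z0 = Sat((full ∨ halt)) = {0, 4, 6}, add states in Sat(halt) with some successor in Z. Already a fixed point.
Sat(E[halt U (full ∨ halt)]) = {0, 4, 6}
EF E[halt U (full ∨ halt)]: least fixpoint, start Z0 = {0, 4, 6}, add states with some successor in Z. Z1 = {0, 2, 4, 6}; fixed.
Sat(EF E[halt U (full ∨ halt)]) = {0, 2, 4, 6}

{0, 2, 4, 6}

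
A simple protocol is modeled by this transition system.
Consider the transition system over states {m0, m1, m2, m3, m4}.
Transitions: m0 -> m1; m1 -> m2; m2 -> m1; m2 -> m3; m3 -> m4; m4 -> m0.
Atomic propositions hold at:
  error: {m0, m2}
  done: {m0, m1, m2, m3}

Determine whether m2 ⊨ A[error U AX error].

No

Sat(AX error) = {s : every successor in {m0, m2}} = {m1, m4}
A[error U AX error]: least fixpoint, start Z0 = Sat(AX error) = {m1, m4}, add states in Sat(error) with every successor in Z. Z1 = {m0, m1, m4}; fixed.
Sat(A[error U AX error]) = {m0, m1, m4}
m2 ∉ Sat(A[error U AX error]) = {m0, m1, m4}, so the formula does not hold at m2.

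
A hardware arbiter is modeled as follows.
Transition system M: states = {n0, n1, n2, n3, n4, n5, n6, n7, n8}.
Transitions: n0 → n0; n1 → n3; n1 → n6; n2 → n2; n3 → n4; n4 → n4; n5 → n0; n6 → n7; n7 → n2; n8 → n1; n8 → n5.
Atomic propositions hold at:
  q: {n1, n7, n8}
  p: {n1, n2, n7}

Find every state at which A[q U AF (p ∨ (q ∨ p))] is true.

{n1, n2, n6, n7, n8}

Sat(q ∨ p) = {n1, n2, n7, n8}
Sat(p ∨ (q ∨ p)) = {n1, n2, n7, n8}
AF (p ∨ (q ∨ p)): least fixpoint, start Z0 = {n1, n2, n7, n8}, add states with every successor in Z. Z1 = {n1, n2, n6, n7, n8}; fixed.
Sat(AF (p ∨ (q ∨ p))) = {n1, n2, n6, n7, n8}
A[q U AF (p ∨ (q ∨ p))]: least fixpoint, start Z0 = Sat(AF (p ∨ (q ∨ p))) = {n1, n2, n6, n7, n8}, add states in Sat(q) with every successor in Z. Already a fixed point.
Sat(A[q U AF (p ∨ (q ∨ p))]) = {n1, n2, n6, n7, n8}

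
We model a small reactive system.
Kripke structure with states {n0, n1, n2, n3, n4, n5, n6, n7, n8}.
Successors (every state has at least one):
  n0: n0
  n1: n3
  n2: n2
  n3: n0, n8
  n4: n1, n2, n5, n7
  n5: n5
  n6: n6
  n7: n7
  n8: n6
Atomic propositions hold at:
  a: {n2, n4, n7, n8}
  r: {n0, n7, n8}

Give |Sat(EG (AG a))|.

AG a: greatest fixpoint, start Z0 = {n2, n4, n7, n8}, keep only states in Sat with every successor in Z. Z1 = {n2, n7}; fixed.
Sat(AG a) = {n2, n7}
EG (AG a): greatest fixpoint, start Z0 = {n2, n7}, keep only states in Sat with some successor in Z. Already a fixed point.
Sat(EG (AG a)) = {n2, n7}
|Sat(EG (AG a))| = |{n2, n7}| = 2.

2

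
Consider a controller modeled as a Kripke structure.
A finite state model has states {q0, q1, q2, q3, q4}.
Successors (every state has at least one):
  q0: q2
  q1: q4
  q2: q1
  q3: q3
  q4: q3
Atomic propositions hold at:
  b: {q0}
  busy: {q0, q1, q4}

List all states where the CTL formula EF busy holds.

{q0, q1, q2, q4}

EF busy: least fixpoint, start Z0 = {q0, q1, q4}, add states with some successor in Z. Z1 = {q0, q1, q2, q4}; fixed.
Sat(EF busy) = {q0, q1, q2, q4}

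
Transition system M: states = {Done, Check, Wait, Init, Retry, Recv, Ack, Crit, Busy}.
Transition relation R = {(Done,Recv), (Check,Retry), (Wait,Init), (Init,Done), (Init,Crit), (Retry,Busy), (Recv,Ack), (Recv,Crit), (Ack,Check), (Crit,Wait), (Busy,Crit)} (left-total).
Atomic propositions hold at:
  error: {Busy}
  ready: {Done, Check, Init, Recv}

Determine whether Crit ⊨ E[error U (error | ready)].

No

Sat(error | ready) = {Done, Check, Init, Recv, Busy}
E[error U (error | ready)]: least fixpoint, start Z0 = Sat((error | ready)) = {Done, Check, Init, Recv, Busy}, add states in Sat(error) with some successor in Z. Already a fixed point.
Sat(E[error U (error | ready)]) = {Done, Check, Init, Recv, Busy}
Crit ∉ Sat(E[error U (error | ready)]) = {Done, Check, Init, Recv, Busy}, so the formula does not hold at Crit.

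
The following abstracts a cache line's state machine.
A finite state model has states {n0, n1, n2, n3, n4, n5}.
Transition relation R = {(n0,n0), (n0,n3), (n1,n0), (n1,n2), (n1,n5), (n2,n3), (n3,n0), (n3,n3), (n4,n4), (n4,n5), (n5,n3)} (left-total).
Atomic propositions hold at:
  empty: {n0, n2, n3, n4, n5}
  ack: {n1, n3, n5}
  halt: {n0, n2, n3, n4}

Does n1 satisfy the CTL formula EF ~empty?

Sat(~empty) = {n1}
EF ~empty: least fixpoint, start Z0 = {n1}, add states with some successor in Z. Already a fixed point.
Sat(EF ~empty) = {n1}
n1 ∈ Sat(EF ~empty) = {n1}, so the formula holds at n1.

Yes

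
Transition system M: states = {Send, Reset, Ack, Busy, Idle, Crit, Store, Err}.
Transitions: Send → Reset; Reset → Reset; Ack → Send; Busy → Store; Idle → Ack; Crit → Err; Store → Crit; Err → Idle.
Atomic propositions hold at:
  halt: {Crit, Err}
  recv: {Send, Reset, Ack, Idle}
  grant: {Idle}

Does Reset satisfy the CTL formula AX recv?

Sat(AX recv) = {s : every successor in {Send, Reset, Ack, Idle}} = {Send, Reset, Ack, Idle, Err}
Reset ∈ Sat(AX recv) = {Send, Reset, Ack, Idle, Err}, so the formula holds at Reset.

Yes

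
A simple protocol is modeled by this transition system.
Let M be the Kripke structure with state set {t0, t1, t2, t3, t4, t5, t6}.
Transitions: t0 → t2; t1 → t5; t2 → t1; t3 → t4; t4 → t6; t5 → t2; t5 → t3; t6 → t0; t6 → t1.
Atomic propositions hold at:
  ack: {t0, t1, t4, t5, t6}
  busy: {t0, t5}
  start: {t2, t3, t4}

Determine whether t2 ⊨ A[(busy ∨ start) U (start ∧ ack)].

Sat(busy ∨ start) = {t0, t2, t3, t4, t5}
Sat(start ∧ ack) = {t4}
A[(busy ∨ start) U (start ∧ ack)]: least fixpoint, start Z0 = Sat((start ∧ ack)) = {t4}, add states in Sat(busy ∨ start) with every successor in Z. Z1 = {t3, t4}; fixed.
Sat(A[(busy ∨ start) U (start ∧ ack)]) = {t3, t4}
t2 ∉ Sat(A[(busy ∨ start) U (start ∧ ack)]) = {t3, t4}, so the formula does not hold at t2.

No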